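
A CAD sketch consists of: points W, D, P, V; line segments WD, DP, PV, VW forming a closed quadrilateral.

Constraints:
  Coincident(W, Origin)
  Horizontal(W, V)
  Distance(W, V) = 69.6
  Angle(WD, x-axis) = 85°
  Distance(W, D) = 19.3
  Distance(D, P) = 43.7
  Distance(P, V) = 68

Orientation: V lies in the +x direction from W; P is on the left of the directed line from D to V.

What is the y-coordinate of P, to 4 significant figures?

53.95

W is at the origin; WV is horizontal with |WV| = 69.6 and V in +x, so V = (69.6, 0). WD runs at 85.0° with |WD| = 19.3, so D = (1.682, 19.23). P is determined by |DP| = 43.7 and |PV| = 68.0 together: it lies at the intersection of circle(D, 43.7) and circle(V, 68.0). With |DV| = 70.59, the foot of the radical line on DV is 16.07 from D and the perpendicular offset is √(43.7² − 16.07²) = 40.64. Taking the left-of-DV solution: P = (28.21, 53.95).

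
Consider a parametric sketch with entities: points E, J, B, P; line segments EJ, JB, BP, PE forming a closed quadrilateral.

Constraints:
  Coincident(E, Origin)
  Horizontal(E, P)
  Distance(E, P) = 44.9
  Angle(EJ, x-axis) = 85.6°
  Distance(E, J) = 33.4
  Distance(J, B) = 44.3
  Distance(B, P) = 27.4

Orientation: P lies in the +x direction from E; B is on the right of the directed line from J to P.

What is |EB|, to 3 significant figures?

20.3

E is at the origin; E and P share the same y with |EP| = 44.9 and P in +x, so P = (44.9, 0). EJ runs at 85.6° with |EJ| = 33.4, so J = (2.56, 33.3). B is determined by |JB| = 44.3 and |BP| = 27.4 together: it lies at the intersection of circle(J, 44.3) and circle(P, 27.4). With |JP| = 53.9, the foot of the radical line on JP is 38.2 from J and the perpendicular offset is √(44.3² − 38.2²) = 22.5. Taking the right-of-JP solution: B = (18.7, -7.96).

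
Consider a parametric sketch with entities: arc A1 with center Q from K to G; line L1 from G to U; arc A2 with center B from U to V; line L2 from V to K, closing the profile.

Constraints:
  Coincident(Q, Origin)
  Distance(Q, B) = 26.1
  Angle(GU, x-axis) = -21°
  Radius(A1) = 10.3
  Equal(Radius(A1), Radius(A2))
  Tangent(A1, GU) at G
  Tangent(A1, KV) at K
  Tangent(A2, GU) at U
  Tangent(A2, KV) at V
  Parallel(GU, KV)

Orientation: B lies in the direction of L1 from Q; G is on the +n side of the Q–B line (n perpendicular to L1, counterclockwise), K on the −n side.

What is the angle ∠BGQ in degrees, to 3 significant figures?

68.5°

The slot axis is L1's direction at -21.0°, so u = (cos -21.0°, sin -21.0°) = (0.934, -0.358) and n = (−sin -21.0°, cos -21.0°) = (0.358, 0.934). Q is at the origin and B lies 26.1 along u from Q, so B = 26.1·u = (24.4, -9.35). Tangency of A1 to both parallel lines with radius 10.3 puts G and K at Q ± 10.3·n: G = (3.69, 9.62), K = (-3.69, -9.62). Then cos ∠BGQ = GB·GQ / (|GB||GQ|), giving 68.5°.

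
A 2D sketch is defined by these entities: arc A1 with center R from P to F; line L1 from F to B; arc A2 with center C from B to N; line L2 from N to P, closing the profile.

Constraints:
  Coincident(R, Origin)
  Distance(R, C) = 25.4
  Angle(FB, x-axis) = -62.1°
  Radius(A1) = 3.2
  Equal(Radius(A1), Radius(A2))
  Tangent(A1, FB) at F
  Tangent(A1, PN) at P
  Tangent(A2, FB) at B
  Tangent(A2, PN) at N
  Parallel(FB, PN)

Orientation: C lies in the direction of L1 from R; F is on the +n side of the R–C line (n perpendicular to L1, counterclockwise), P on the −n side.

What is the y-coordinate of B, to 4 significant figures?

-20.95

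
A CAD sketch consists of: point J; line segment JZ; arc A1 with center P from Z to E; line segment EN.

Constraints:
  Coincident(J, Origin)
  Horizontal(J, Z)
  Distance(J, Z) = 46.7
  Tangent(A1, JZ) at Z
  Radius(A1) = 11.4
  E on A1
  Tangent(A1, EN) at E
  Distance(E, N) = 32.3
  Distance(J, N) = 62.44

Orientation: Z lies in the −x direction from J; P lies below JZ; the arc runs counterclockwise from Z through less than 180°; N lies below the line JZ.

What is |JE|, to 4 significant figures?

59.26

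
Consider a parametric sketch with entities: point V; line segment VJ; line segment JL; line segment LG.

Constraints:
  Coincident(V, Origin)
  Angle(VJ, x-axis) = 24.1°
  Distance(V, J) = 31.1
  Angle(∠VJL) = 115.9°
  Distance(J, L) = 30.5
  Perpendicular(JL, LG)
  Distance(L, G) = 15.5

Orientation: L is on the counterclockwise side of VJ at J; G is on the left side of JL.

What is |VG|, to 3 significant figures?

45.8

∠VJL = 115.9°, so JL runs at 24.1° + (180° − 115.9°) = 88.2° from the x-axis; with |JL| = 30.5, L = J + 30.5·(cos 88.2°, sin 88.2°) = (29.3, 43.2). JL is perpendicular to LG; with |LG| = 15.5 on the left of JL, G = L + 15.5·(-1.00, 0.0314) = (13.9, 43.7). Then |VG| = |G − V| = 45.8.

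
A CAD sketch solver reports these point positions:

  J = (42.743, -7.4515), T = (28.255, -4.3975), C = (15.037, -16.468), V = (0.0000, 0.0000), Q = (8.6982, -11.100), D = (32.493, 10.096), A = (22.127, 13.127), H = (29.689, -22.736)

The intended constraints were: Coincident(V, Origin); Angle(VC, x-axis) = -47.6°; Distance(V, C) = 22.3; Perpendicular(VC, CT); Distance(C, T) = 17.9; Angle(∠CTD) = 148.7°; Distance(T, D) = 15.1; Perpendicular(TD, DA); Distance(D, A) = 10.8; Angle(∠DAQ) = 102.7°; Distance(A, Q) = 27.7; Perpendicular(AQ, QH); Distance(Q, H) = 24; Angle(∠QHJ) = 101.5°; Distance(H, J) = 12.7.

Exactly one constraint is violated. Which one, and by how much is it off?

Distance(H, J) = 12.7 — off by 7.40.

V = (0.00, 0.00) ✓; VC at -47.60° ✓; |VC| = 22.30 ✓; ∠(VC, CT) = 90.00° ✓; |CT| = 17.90 ✓; ∠CTD = 148.7° ✓; |TD| = 15.10 ✓; ∠(TD, DA) = 90.00° ✓; |DA| = 10.80 ✓; ∠DAQ = 102.7° ✓; |AQ| = 27.70 ✓; ∠(AQ, QH) = 90.00° ✓; |QH| = 24.00 ✓; ∠QHJ = 101.5° ✓; |HJ| = 20.10 ✗.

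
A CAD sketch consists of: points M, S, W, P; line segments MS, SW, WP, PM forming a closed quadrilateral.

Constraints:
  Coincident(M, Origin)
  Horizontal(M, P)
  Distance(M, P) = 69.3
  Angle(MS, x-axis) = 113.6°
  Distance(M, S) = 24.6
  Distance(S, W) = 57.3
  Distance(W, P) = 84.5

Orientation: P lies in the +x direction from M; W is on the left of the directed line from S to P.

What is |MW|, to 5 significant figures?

73.505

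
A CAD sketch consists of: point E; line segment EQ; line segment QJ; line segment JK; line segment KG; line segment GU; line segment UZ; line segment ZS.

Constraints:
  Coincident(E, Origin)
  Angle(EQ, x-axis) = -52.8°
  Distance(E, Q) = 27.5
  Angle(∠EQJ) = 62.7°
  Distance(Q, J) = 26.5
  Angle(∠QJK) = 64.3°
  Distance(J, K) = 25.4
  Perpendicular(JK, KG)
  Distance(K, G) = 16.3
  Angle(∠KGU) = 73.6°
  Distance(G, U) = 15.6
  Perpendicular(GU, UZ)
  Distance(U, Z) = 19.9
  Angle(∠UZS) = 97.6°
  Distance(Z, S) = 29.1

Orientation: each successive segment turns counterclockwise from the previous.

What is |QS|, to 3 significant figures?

42.6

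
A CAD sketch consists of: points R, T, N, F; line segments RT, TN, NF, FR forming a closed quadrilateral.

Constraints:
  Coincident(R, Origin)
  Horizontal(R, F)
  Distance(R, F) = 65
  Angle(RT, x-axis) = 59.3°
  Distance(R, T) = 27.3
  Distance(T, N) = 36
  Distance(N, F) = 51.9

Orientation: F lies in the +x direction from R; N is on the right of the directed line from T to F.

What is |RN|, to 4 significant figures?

19.26

Checks: |TN| = 36.00 ✓; |NF| = 51.90 ✓.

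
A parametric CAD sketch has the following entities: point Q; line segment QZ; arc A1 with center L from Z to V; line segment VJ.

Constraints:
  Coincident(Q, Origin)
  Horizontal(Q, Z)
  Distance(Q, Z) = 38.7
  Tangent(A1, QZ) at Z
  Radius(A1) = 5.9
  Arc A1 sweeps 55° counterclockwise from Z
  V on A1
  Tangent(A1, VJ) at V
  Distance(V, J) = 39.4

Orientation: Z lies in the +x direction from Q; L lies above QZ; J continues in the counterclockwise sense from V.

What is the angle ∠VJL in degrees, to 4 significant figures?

8.517°

On A1, Z sits at bearing -90° from L; a 55° counterclockwise sweep puts V at bearing -35°, so V = L + 5.9·(cos -35°, sin -35°) = (43.53, 2.516). Since A1 is tangent to VJ there, LV ⟂ VJ, so VJ runs along (−sin -35°, cos -35°); with |VJ| = 39.4, J = (66.13, 34.79). Then cos ∠VJL = JV·JL / (|JV||JL|), giving 8.517°.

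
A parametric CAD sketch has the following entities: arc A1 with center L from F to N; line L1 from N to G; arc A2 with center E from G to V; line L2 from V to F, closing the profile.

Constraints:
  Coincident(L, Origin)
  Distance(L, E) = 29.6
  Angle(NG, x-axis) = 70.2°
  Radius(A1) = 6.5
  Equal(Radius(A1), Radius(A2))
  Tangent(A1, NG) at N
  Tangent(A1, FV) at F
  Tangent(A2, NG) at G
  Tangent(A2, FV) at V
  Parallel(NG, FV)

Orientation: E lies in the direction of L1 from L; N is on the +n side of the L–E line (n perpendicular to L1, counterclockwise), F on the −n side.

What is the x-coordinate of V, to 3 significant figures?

16.1

The slot axis is L1's direction at 70.2°, so u = (cos 70.2°, sin 70.2°) = (0.339, 0.941) and n = (−sin 70.2°, cos 70.2°) = (-0.941, 0.339). L is at the origin and E lies 29.6 along u from L, so E = 29.6·u = (10.0, 27.9). Tangency of A1 to both parallel lines with radius 6.5 puts N and F at L ± 6.5·n: N = (-6.12, 2.20), F = (6.12, -2.20). Equal radii place G and V the same way about E: G = E + 6.5·n = (3.91, 30.1), V = E − 6.5·n = (16.1, 25.6). So V.x = 16.1.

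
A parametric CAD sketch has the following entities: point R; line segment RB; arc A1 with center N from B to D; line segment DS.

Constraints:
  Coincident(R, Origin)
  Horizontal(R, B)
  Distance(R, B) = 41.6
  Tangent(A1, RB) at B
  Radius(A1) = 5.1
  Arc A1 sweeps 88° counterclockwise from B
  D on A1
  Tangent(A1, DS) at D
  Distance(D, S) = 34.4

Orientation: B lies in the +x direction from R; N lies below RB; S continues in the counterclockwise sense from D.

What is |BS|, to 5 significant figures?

39.802

On A1, B sits at bearing 90° from N; an 88° counterclockwise sweep puts D at bearing 178°, so D = N + 5.1·(cos 178°, sin 178°) = (36.503, -4.9220). Tangency of A1 to DS means the radius ND is perpendicular to DS, so DS runs along (−sin 178°, cos 178°); with |DS| = 34.4, S = (35.303, -39.301). Then |BS| = |S − B| = 39.802.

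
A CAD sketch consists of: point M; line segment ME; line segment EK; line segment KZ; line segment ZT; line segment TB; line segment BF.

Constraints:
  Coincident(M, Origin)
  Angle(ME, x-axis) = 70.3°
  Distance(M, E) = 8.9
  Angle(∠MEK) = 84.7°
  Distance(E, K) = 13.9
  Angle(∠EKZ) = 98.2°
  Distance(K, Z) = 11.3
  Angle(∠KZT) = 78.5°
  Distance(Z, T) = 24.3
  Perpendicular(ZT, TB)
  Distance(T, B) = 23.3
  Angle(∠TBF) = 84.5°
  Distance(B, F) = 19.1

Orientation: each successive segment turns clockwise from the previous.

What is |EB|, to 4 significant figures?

15.38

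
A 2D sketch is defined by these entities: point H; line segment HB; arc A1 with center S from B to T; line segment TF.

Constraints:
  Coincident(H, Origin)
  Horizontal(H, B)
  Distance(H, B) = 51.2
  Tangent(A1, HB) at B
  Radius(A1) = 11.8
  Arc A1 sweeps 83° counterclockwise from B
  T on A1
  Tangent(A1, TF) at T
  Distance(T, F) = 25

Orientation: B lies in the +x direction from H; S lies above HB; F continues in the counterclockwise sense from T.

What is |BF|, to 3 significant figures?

38.1

H is at the origin; HB is horizontal with |HB| = 51.2 and B on the +x side, so B = (51.2, 0.00). The tangent condition forces SB to be normal to HB, so S = B + (0, 11.8) = (51.2, 11.8). On A1, B sits at bearing -90° from S; an 83° counterclockwise sweep puts T at bearing -7°, so T = S + 11.8·(cos -7°, sin -7°) = (62.9, 10.4). A1 meets TF tangentially, so ST is at right angles to TF, so TF runs along (−sin -7°, cos -7°); with |TF| = 25.0, F = (66.0, 35.2). Then |BF| = |F − B| = 38.1.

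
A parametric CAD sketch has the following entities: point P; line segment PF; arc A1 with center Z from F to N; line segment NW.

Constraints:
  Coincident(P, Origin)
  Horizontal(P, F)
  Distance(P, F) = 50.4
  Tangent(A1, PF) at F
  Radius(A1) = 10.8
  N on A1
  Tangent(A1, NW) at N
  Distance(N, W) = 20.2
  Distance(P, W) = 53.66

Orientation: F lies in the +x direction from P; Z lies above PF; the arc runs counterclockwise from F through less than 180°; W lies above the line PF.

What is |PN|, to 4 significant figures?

60.66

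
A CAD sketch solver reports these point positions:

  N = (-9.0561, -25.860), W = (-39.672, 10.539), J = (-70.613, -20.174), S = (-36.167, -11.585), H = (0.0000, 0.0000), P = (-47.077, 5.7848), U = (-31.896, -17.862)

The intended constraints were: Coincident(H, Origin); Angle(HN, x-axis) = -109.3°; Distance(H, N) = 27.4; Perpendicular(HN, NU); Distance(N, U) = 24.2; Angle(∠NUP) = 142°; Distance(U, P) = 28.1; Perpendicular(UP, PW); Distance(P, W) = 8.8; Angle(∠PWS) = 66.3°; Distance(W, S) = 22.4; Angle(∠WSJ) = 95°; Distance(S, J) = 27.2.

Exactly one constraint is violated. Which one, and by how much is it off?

Distance(S, J) = 27.2 — off by 8.30.

H = (0.00, 0.00) ✓; HN at -109.3° ✓; |HN| = 27.40 ✓; ∠(HN, NU) = 90.00° ✓; |NU| = 24.20 ✓; ∠NUP = 142.0° ✓; |UP| = 28.10 ✓; ∠(UP, PW) = 90.00° ✓; |PW| = 8.800 ✓; ∠PWS = 66.30° ✓; |WS| = 22.40 ✓; ∠WSJ = 95.00° ✓; |SJ| = 35.50 ✗.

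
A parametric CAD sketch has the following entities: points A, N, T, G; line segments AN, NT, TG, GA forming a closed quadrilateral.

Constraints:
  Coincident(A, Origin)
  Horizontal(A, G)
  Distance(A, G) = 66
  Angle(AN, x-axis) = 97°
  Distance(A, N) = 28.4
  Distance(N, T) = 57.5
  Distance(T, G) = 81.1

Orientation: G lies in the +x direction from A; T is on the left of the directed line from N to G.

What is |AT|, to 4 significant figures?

80.16

A is at the origin; AG is horizontal with |AG| = 66.0 and G in +x, so G = (66.0, 0). AN runs at 97.0° with |AN| = 28.4, so N = (-3.461, 28.19). T is determined by |NT| = 57.5 and |TG| = 81.1 together: it lies at the intersection of circle(N, 57.5) and circle(G, 81.1). With |NG| = 74.96, the foot of the radical line on NG is 15.66 from N and the perpendicular offset is √(57.5² − 15.66²) = 55.33. Taking the left-of-NG solution: T = (31.86, 73.56).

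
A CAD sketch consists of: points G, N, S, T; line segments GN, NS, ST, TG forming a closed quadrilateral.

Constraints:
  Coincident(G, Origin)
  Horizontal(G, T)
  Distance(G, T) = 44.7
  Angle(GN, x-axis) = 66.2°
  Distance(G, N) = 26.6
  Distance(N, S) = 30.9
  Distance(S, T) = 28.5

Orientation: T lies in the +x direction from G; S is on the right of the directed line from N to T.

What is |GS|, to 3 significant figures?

17.9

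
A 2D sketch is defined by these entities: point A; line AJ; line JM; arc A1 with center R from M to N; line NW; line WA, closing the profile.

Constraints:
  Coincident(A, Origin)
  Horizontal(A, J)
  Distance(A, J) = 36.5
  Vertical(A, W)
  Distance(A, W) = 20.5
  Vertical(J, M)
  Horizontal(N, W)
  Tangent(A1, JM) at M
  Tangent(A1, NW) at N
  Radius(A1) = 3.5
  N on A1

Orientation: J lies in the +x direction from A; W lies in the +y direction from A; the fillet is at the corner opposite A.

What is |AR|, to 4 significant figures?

37.12

A is at the origin; A and J share the same y with |AJ| = 36.5 and J on the +x side, so J = (36.50, 0.000). A and W share the same x with |AW| = 20.5 and W on the +y side, so W = (0.000, 20.50). The virtual corner opposite A is at (36.50, 20.50). Tangency of A1 to JM means the radius RM is perpendicular to JM and since A1 is tangent to NW there, RN ⟂ NW, with radius 3.5, so the center R sits 3.5 in from both sides at R = (33.00, 17.00). Then |AR| = |R − A| = 37.12.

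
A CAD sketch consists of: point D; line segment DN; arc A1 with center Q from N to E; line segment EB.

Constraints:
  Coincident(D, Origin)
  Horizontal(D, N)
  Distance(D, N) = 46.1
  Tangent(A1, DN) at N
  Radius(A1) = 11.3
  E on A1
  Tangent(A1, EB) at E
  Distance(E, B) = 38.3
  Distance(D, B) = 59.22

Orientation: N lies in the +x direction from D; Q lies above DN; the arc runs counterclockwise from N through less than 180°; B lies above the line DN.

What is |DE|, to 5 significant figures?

58.121

D is at the origin; DN is horizontal with |DN| = 46.1 and N on the +x side, so N = (46.100, 0.0000). Since A1 is tangent to DN there, QN ⟂ DN, so Q = N + (0, 11.3) = (46.100, 11.300). Since QE ⟂ EB (tangency), |QB| = √(11.3² + 38.3²) = 39.932 regardless of where E sits on A1. So B lies on both circle(D, 59.22) and circle(Q, 39.932); the above-DN intersection is B = (33.148, 49.073). E is the foot of the tangent from B: E = (55.315, 17.840).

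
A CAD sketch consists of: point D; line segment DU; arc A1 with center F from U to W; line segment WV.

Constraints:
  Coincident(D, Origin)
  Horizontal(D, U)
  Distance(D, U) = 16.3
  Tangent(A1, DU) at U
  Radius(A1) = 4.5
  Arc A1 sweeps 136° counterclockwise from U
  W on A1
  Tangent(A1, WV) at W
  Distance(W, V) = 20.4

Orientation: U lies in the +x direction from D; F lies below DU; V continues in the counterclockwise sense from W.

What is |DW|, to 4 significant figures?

15.28

D is at the origin; DU is horizontal with |DU| = 16.3 and U on the +x side, so U = (16.30, 0.000). Tangency of A1 to DU means the radius FU is perpendicular to DU, so F = U + (0, -4.5) = (16.30, -4.500). On A1, U sits at bearing 90° from F; a 136° counterclockwise sweep puts W at bearing 226°, so W = F + 4.5·(cos 226°, sin 226°) = (13.17, -7.737). Then |DW| = |W − D| = 15.28.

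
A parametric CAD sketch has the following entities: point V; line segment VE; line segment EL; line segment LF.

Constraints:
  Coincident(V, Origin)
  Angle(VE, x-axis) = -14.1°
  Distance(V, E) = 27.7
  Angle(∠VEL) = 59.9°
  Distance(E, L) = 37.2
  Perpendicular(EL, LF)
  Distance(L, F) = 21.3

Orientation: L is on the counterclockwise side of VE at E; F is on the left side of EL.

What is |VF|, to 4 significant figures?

23.46

V is at the origin; VE runs at -14.1° with length 27.7, so E = 27.7·(cos -14.1°, sin -14.1°) = (26.87, -6.748). ∠VEL = 59.9°, so EL runs at -14.1° + (180° − 59.9°) = 106.0° from the x-axis; with |EL| = 37.2, L = E + 37.2·(cos 106.0°, sin 106.0°) = (16.61, 29.01). The perpendicularity gives LF at right angles to EL; with |LF| = 21.3 on the left of EL, F = L + 21.3·(-0.9613, -0.2756) = (-3.863, 23.14). Then |VF| = |F − V| = 23.46.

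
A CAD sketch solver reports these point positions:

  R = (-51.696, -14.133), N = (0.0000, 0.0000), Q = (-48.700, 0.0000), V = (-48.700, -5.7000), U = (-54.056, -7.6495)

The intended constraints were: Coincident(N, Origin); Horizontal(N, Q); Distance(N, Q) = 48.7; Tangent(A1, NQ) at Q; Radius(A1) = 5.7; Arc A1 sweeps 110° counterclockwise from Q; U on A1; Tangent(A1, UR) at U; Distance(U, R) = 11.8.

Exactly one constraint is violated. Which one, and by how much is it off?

Distance(U, R) = 11.8 — off by 4.90.

N = (0.00, 0.00) ✓; N.y = 0.00, Q.y = 0.00 ✓; |NQ| = 48.70 ✓; ∠(VQ, QN) = 90.00° ✓; |VQ| = 5.700 ✓; bearing(V→U) − bearing(V→Q) = 110.0° ✓; |VU| = 5.700 ✓; ∠(VU, UR) = 90.00° ✓; |UR| = 6.900 ✗.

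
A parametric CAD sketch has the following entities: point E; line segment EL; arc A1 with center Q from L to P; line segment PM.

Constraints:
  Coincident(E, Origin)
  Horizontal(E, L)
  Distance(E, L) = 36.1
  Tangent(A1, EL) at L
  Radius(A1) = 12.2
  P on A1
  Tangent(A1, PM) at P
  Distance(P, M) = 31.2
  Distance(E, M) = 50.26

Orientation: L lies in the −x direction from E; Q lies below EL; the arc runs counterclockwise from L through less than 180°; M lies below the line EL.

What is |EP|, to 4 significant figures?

49.60

Checks: |QP| = 12.20 ✓; ∠(QP, PM) = 90.00° ✓; |PM| = 31.20 ✓; |EM| = 50.26 ✓.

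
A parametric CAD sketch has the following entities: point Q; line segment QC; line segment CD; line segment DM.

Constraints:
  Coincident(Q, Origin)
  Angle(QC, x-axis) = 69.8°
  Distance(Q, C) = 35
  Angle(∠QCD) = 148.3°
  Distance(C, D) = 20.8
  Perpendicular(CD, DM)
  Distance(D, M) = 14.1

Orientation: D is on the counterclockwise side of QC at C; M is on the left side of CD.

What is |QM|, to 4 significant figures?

50.76

Q is at the origin; QC runs at 69.8° with length 35.0, so C = 35.0·(cos 69.8°, sin 69.8°) = (12.09, 32.85). ∠QCD = 148.3°, so CD runs at 69.8° + (180° − 148.3°) = 101.5° from the x-axis; with |CD| = 20.8, D = C + 20.8·(cos 101.5°, sin 101.5°) = (7.939, 53.23). The perpendicularity gives DM at right angles to CD; with |DM| = 14.1 on the left of CD, M = D + 14.1·(-0.9799, -0.1994) = (-5.878, 50.42). Then |QM| = |M − Q| = 50.76.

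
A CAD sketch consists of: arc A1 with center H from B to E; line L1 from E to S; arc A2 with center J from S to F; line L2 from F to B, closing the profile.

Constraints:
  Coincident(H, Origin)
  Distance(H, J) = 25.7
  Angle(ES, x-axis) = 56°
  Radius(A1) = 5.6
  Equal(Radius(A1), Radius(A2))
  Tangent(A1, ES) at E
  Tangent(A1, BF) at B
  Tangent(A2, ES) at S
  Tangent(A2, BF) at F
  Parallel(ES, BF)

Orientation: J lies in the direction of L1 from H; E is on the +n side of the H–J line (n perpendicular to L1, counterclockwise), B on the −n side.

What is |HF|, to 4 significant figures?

26.30

The slot axis is L1's direction at 56.0°, so u = (cos 56.0°, sin 56.0°) = (0.5592, 0.8290) and n = (−sin 56.0°, cos 56.0°) = (-0.8290, 0.5592). H is at the origin and J lies 25.7 along u from H, so J = 25.7·u = (14.37, 21.31). Tangency of A1 to both parallel lines with radius 5.6 puts E and B at H ± 5.6·n: E = (-4.643, 3.131), B = (4.643, -3.131). Equal radii place S and F the same way about J: S = J + 5.6·n = (9.729, 24.44), F = J − 5.6·n = (19.01, 18.17). Then |HF| = |F − H| = 26.30.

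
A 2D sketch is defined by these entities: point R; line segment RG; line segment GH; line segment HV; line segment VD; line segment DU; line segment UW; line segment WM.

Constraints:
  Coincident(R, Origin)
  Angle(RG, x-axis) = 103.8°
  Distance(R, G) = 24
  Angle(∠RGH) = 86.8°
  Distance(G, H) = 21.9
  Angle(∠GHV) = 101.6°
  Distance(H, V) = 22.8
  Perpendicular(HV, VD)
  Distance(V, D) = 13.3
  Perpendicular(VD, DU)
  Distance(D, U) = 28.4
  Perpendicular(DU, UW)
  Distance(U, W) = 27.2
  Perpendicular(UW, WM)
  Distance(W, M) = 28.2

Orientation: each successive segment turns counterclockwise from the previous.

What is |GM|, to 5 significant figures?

44.486

R is at the origin; RG runs at 103.8° with length 24.0, so G = (-5.7248, 23.307). ∠RGH = 86.8° gives GH at -163.00° from the x-axis; with |GH| = 21.9, H = (-26.668, 16.904). ∠GHV = 101.6° gives HV at -84.600° from the x-axis; with |HV| = 22.8, V = (-24.522, -5.7945). HV ⟂ VD, so VD runs at 5.4000°; with |VD| = 13.3, D = (-11.281, -4.5429). The perpendicularity gives DU at right angles to VD, so DU runs at 95.400°; with |DU| = 28.4, U = (-13.954, 23.731). DU is perpendicular to UW, so UW runs at -174.60°; with |UW| = 27.2, W = (-41.033, 21.171). UW ⟂ WM, so WM runs at -84.600°; with |WM| = 28.2, M = (-38.379, -6.9035). Then |GM| = |M − G| = 44.486.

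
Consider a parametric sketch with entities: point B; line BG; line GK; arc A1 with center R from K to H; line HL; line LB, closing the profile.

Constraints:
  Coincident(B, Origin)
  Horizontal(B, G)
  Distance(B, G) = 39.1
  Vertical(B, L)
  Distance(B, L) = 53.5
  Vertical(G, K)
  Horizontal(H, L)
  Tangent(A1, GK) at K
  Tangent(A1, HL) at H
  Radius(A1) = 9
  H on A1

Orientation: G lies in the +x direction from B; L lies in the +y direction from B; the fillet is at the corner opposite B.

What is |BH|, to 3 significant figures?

61.4

B is at the origin; B and G share the same y with |BG| = 39.1 and G on the +x side, so G = (39.1, 0.00). B and L share the same x with |BL| = 53.5 and L on the +y side, so L = (0.00, 53.5). The virtual corner opposite B is at (39.1, 53.5). Since A1 is tangent to GK there, RK ⟂ GK and A1 meets HL tangentially, so RH is at right angles to HL, with radius 9.0, so the center R sits 9.0 in from both sides at R = (30.1, 44.5). That places the tangent points at K = (39.1, 44.5) on GK and H = (30.1, 53.5) on HL. Then |BH| = |H − B| = 61.4.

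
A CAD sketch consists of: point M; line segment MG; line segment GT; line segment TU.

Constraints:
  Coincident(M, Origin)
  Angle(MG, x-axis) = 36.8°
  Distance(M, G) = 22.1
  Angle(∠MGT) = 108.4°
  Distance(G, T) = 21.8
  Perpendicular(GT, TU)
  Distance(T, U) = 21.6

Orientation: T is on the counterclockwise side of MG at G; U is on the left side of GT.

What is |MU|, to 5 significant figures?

28.783

M is at the origin; MG runs at 36.8° with length 22.1, so G = 22.1·(cos 36.8°, sin 36.8°) = (17.696, 13.238). ∠MGT = 108.4°, so GT runs at 36.8° + (180° − 108.4°) = 108.40° from the x-axis; with |GT| = 21.8, T = G + 21.8·(cos 108.40°, sin 108.40°) = (10.815, 33.924). GT ⟂ TU; with |TU| = 21.6 on the left of GT, U = T + 21.6·(-0.94888, -0.31565) = (-9.6807, 27.106). Then |MU| = |U − M| = 28.783.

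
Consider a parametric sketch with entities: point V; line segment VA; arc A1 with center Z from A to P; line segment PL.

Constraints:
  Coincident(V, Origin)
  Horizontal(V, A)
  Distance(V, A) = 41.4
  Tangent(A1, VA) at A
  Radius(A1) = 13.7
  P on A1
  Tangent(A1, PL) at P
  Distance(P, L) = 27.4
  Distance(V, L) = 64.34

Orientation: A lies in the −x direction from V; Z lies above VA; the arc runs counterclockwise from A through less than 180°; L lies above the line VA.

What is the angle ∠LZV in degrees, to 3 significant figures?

119°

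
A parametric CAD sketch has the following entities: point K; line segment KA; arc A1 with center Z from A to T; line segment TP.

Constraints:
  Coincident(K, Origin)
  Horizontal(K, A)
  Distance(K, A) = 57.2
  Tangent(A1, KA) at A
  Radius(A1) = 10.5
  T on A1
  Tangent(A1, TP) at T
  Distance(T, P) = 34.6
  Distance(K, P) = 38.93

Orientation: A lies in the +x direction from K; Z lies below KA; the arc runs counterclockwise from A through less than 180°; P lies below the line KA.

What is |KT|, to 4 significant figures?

49.58

Checks: ∠(ZA, AK) = 90.00° ✓; |ZT| = 10.50 ✓; ∠(ZT, TP) = 90.00° ✓; |TP| = 34.60 ✓; |KP| = 38.93 ✓.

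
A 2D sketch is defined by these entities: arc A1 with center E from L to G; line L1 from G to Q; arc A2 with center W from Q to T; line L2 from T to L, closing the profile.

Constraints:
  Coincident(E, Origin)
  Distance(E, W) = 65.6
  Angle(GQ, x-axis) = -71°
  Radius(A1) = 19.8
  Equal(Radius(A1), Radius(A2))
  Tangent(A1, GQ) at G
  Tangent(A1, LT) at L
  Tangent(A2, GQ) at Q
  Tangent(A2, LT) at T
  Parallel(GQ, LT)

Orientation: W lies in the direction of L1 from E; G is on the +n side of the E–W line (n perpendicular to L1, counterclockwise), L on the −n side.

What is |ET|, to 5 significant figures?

68.523

The slot axis is L1's direction at -71.0°, so u = (cos -71.0°, sin -71.0°) = (0.32557, -0.94552) and n = (−sin -71.0°, cos -71.0°) = (0.94552, 0.32557). E is at the origin and W lies 65.6 along u from E, so W = 65.6·u = (21.357, -62.026). Tangency of A1 to both parallel lines with radius 19.8 puts G and L at E ± 19.8·n: G = (18.721, 6.4462), L = (-18.721, -6.4462). Equal radii place Q and T the same way about W: Q = W + 19.8·n = (40.079, -55.580), T = W − 19.8·n = (2.6360, -68.472). Then |ET| = |T − E| = 68.523.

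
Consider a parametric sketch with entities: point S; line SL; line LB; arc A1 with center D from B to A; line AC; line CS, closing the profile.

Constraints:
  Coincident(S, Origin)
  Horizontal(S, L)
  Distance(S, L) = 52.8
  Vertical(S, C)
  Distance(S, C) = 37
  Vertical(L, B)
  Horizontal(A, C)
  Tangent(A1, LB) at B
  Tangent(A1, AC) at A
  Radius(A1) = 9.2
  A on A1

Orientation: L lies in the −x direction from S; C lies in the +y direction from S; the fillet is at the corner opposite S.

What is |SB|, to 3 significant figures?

59.7

The virtual corner opposite S is at (-52.8, 37.0). Tangency of A1 to LB means the radius DB is perpendicular to LB and since A1 is tangent to AC there, DA ⟂ AC, with radius 9.2, so the center D sits 9.2 in from both sides at D = (-43.6, 27.8). That places the tangent points at B = (-52.8, 27.8) on LB and A = (-43.6, 37.0) on AC. Then |SB| = |B − S| = 59.7.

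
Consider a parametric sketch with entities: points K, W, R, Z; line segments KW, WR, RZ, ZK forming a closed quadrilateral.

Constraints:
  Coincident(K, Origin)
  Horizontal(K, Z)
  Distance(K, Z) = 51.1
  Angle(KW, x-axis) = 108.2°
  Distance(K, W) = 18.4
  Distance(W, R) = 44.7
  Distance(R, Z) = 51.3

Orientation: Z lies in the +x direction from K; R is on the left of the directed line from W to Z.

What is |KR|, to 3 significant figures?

54.2

K is at the origin; KZ is horizontal with |KZ| = 51.1 and Z in +x, so Z = (51.1, 0). KW runs at 108.2° with |KW| = 18.4, so W = (-5.75, 17.5). R is determined by |WR| = 44.7 and |RZ| = 51.3 together: it lies at the intersection of circle(W, 44.7) and circle(Z, 51.3). With |WZ| = 59.5, the foot of the radical line on WZ is 24.4 from W and the perpendicular offset is √(44.7² − 24.4²) = 37.4. Taking the left-of-WZ solution: R = (28.6, 46.1).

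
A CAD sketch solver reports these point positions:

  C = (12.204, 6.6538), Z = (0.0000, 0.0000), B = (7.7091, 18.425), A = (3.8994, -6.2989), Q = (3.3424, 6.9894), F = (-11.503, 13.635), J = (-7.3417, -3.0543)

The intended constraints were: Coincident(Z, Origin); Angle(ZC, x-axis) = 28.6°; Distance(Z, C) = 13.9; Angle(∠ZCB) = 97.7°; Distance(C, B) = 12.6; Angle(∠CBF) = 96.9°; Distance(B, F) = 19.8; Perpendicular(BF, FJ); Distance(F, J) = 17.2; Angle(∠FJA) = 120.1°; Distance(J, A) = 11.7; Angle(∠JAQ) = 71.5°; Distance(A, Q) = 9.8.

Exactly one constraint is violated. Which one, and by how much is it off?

Distance(A, Q) = 9.8 — off by 3.50.

Z = (0.00, 0.00) ✓; ZC at 28.60° ✓; |ZC| = 13.90 ✓; ∠ZCB = 97.70° ✓; |CB| = 12.60 ✓; ∠CBF = 96.90° ✓; |BF| = 19.80 ✓; ∠(BF, FJ) = 90.00° ✓; |FJ| = 17.20 ✓; ∠FJA = 120.1° ✓; |JA| = 11.70 ✓; ∠JAQ = 71.50° ✓; |AQ| = 13.30 ✗.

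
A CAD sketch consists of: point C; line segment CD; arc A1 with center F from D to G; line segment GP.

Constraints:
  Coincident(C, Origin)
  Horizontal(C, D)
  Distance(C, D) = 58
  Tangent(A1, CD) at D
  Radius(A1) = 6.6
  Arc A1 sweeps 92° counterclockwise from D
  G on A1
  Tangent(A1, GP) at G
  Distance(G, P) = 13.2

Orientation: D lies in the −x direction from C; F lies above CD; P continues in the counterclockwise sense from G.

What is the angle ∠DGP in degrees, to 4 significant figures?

134.0°

C is at the origin; CD is horizontal with |CD| = 58.0 and D on the −x side, so D = (-58.00, 0.000). Since A1 is tangent to CD there, FD ⟂ CD, so F = D + (0, 6.6) = (-58.00, 6.600). On A1, D sits at bearing -90° from F; a 92° counterclockwise sweep puts G at bearing 2°, so G = F + 6.6·(cos 2°, sin 2°) = (-51.40, 6.830). Since A1 is tangent to GP there, FG ⟂ GP, so GP runs along (−sin 2°, cos 2°); with |GP| = 13.2, P = (-51.86, 20.02). Then cos ∠DGP = GD·GP / (|GD||GP|), giving 134.0°.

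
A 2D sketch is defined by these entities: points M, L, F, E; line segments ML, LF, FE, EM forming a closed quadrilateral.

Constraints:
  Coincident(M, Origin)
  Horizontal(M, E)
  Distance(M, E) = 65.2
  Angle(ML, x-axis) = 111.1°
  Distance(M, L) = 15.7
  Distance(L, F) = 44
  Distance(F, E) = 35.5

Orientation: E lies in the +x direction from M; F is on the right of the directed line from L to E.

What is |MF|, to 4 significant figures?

32.50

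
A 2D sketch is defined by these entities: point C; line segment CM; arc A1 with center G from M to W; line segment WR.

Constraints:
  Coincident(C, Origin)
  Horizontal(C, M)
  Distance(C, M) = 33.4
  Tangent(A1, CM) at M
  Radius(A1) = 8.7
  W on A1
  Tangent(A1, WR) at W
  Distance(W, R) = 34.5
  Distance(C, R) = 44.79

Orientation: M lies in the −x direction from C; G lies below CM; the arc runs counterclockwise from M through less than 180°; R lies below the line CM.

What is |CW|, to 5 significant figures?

42.572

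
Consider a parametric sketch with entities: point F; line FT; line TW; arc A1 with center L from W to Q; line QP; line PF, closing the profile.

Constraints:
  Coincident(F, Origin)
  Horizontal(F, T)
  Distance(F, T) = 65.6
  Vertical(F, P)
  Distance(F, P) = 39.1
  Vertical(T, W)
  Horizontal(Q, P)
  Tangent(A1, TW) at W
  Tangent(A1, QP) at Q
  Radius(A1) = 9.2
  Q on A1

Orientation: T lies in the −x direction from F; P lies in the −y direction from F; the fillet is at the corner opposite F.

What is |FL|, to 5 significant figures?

63.835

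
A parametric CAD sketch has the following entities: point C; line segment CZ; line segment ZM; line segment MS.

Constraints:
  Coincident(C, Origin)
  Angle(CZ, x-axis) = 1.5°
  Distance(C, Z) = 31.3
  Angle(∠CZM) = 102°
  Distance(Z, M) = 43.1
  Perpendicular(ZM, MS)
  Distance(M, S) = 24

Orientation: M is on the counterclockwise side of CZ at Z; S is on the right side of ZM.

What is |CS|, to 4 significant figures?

73.78

∠CZM = 102.0°, so ZM runs at 1.5° + (180° − 102.0°) = 79.50° from the x-axis; with |ZM| = 43.1, M = Z + 43.1·(cos 79.50°, sin 79.50°) = (39.14, 43.20). The perpendicularity gives MS at right angles to ZM; with |MS| = 24.0 on the right of ZM, S = M + 24.0·(0.9833, -0.1822) = (62.74, 38.82). Then |CS| = |S − C| = 73.78.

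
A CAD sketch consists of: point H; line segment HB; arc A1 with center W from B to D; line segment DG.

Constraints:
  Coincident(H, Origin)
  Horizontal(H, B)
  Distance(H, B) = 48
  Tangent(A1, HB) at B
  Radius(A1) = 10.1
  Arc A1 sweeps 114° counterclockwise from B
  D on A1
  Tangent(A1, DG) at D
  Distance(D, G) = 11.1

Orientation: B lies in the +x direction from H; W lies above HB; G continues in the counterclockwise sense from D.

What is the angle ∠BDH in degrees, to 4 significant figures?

43.06°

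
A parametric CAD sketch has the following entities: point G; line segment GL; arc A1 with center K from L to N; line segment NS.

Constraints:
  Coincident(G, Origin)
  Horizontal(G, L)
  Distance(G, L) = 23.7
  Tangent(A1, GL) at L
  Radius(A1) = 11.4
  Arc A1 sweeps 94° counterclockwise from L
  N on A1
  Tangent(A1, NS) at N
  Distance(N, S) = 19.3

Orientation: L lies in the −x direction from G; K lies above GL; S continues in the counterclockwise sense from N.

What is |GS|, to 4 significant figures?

34.29

G is at the origin; G and L share the same y with |GL| = 23.7 and L on the −x side, so L = (-23.70, 0.000). A1 meets GL tangentially, so KL is at right angles to GL, so K = L + (0, 11.4) = (-23.70, 11.40). On A1, L sits at bearing -90° from K; a 94° counterclockwise sweep puts N at bearing 4°, so N = K + 11.4·(cos 4°, sin 4°) = (-12.33, 12.20). Since A1 is tangent to NS there, KN ⟂ NS, so NS runs along (−sin 4°, cos 4°); with |NS| = 19.3, S = (-13.67, 31.45). Then |GS| = |S − G| = 34.29.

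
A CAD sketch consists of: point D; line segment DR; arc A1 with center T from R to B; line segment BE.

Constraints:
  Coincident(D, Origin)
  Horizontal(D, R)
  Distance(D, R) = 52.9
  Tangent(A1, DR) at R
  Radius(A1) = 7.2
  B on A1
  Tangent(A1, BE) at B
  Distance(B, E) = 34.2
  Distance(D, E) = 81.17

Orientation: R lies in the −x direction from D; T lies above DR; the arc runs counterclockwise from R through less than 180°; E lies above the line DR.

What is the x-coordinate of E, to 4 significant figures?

-72.78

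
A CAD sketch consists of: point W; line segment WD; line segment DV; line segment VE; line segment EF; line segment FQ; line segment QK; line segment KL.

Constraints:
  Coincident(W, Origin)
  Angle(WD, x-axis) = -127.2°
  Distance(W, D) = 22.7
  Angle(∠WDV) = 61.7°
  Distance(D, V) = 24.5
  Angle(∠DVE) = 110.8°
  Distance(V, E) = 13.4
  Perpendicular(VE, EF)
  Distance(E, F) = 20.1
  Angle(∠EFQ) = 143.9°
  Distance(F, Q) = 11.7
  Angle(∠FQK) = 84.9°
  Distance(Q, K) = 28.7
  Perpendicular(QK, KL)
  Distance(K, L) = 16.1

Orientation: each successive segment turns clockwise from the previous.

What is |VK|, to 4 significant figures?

18.47

W is at the origin; WD runs at -127.2° with length 22.7, so D = (-13.72, -18.08). ∠WDV = 61.7° gives DV at 114.5° from the x-axis; with |DV| = 24.5, V = (-23.88, 4.213). ∠DVE = 110.8° gives VE at 45.30° from the x-axis; with |VE| = 13.4, E = (-14.46, 13.74). VE is perpendicular to EF, so EF runs at -44.70°; with |EF| = 20.1, F = (-0.1718, -0.4007). ∠EFQ = 143.9° gives FQ at -80.80° from the x-axis; with |FQ| = 11.7, Q = (1.699, -11.95). ∠FQK = 84.9° gives QK at -175.9° from the x-axis; with |QK| = 28.7, K = (-26.93, -14.00). Then |VK| = |K − V| = 18.47.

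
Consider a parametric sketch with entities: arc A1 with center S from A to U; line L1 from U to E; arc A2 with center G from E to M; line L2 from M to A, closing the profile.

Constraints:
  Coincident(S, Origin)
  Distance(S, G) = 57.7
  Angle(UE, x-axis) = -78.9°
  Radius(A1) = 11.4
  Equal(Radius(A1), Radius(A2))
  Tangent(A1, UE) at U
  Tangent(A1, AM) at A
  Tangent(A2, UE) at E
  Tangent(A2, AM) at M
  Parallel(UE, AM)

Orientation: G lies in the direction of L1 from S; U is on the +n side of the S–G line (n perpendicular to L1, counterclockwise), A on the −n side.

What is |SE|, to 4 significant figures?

58.82

Tangency of A1 to both parallel lines with radius 11.4 puts U and A at S ± 11.4·n: U = (11.19, 2.195), A = (-11.19, -2.195). Equal radii place E and M the same way about G: E = G + 11.4·n = (22.30, -54.43), M = G − 11.4·n = (-0.07822, -58.82). Then |SE| = |E − S| = 58.82.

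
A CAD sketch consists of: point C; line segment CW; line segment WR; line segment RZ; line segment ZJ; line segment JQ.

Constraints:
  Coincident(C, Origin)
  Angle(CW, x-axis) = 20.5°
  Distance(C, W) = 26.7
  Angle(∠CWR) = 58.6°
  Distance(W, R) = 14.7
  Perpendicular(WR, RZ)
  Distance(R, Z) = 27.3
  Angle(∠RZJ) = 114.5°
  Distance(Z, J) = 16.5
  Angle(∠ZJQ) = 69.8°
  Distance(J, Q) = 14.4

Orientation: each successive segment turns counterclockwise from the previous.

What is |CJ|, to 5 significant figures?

18.200

C is at the origin; CW runs at 20.5° with length 26.7, so W = (25.009, 9.3505). ∠CWR = 58.6° gives WR at 141.90° from the x-axis; with |WR| = 14.7, R = (13.441, 18.421). WR ⟂ RZ, so RZ runs at -128.10°; with |RZ| = 27.3, Z = (-3.4039, -3.0624). ∠RZJ = 114.5° gives ZJ at -62.600° from the x-axis; with |ZJ| = 16.5, J = (4.1894, -17.711). Then |CJ| = |J − C| = 18.200.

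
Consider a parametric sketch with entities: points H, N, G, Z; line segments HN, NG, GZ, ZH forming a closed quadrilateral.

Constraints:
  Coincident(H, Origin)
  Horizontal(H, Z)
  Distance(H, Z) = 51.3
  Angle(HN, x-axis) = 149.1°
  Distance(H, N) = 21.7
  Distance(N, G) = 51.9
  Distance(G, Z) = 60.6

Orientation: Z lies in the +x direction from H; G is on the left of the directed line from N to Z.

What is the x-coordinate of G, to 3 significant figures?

16.3

H is at the origin; HZ is horizontal with |HZ| = 51.3 and Z in +x, so Z = (51.3, 0). HN runs at 149.1° with |HN| = 21.7, so N = (-18.6, 11.1). G is determined by |NG| = 51.9 and |GZ| = 60.6 together: it lies at the intersection of circle(N, 51.9) and circle(Z, 60.6). With |NZ| = 70.8, the foot of the radical line on NZ is 28.5 from N and the perpendicular offset is √(51.9² − 28.5²) = 43.4. Taking the left-of-NZ solution: G = (16.3, 49.5).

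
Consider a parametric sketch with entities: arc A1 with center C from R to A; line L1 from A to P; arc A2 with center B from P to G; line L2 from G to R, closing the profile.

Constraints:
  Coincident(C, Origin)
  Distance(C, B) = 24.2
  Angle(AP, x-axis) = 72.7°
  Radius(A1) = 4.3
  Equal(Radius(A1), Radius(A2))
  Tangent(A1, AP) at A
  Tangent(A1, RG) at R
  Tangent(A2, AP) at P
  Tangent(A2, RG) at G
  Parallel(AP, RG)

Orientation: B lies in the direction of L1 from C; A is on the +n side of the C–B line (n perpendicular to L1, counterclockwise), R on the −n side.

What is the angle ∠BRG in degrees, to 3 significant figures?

10.1°

The slot axis is L1's direction at 72.7°, so u = (cos 72.7°, sin 72.7°) = (0.297, 0.955) and n = (−sin 72.7°, cos 72.7°) = (-0.955, 0.297). C is at the origin and B lies 24.2 along u from C, so B = 24.2·u = (7.20, 23.1). Tangency of A1 to both parallel lines with radius 4.3 puts A and R at C ± 4.3·n: A = (-4.11, 1.28), R = (4.11, -1.28). Equal radii place P and G the same way about B: P = B + 4.3·n = (3.09, 24.4), G = B − 4.3·n = (11.3, 21.8). Then cos ∠BRG = RB·RG / (|RB||RG|), giving 10.1°.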